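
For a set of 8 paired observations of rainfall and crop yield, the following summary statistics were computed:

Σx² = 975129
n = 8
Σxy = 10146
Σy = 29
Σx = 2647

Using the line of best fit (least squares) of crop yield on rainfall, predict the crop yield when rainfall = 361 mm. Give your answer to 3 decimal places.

3.792

Sxx = Σx² − (Σx)²/n = 975129 − 875826.125 = 99302.875
Sxy = Σxy − (Σx)(Σy)/n = 10146 − 9595.375 = 550.625
b = Sxy/Sxx = 550.625/99302.875 = 0.005545
a = ȳ − b·x̄ = 3.625 − 0.005545·330.875 = 1.790330
ŷ(361) = a + b·361 = 1.790330 + 0.005545·361 = 3.792040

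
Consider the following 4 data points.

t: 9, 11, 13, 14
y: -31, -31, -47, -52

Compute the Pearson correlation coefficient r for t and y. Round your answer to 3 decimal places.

-0.930

n = 4, Σx = 47, Σy = -161, Σxy = -1959, Σx² = 567, Σy² = 6835
Sxx = Σx² − (Σx)²/n = 567 − 552.25 = 14.75
Sxy = Σxy − (Σx)(Σy)/n = -1959 − (-1891.75) = -67.25
Syy = Σy² − (Σy)²/n = 6835 − 6480.25 = 354.75
r = Sxy/√(Sxx·Syy) = -67.25/√(5232.5625) = -67.25/72.336453 = -0.929683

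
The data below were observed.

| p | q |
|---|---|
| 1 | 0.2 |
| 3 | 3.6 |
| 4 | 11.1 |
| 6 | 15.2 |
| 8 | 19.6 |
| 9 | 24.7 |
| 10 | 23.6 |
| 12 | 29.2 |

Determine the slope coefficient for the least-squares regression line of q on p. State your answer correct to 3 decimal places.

2.697

n = 8, Σx = 53, Σy = 127.2, Σxy = 1112.1, Σx² = 451
Sxx = Σx² − (Σx)²/n = 451 − 351.125 = 99.875
Sxy = Σxy − (Σx)(Σy)/n = 1112.1 − 842.7 = 269.4
b = Sxy/Sxx = 269.4/99.875 = 2.697372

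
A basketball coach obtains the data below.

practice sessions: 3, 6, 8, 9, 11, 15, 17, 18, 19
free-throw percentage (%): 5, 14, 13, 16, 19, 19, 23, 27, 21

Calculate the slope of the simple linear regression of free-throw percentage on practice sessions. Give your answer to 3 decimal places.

n = 9, Σx = 106, Σy = 157, Σxy = 2117, Σx² = 1510
Sxx = Σx² − (Σx)²/n = 1510 − 1248.444444 = 261.555556
Sxy = Σxy − (Σx)(Σy)/n = 2117 − 1849.111111 = 267.888889
b = Sxy/Sxx = 267.888889/261.555556 = 1.024214

1.024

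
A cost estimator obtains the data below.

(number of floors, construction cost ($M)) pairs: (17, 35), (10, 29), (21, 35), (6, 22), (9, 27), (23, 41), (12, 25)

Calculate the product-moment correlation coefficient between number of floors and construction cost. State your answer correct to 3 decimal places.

0.939

n = 7, Σx = 98, Σy = 214, Σxy = 3238, Σx² = 1620, Σy² = 6810
Sxx = Σx² − (Σx)²/n = 1620 − 1372 = 248
Sxy = Σxy − (Σx)(Σy)/n = 3238 − 2996 = 242
Syy = Σy² − (Σy)²/n = 6810 − 6542.285714 = 267.714286
r = Sxy/√(Sxx·Syy) = 242/√(66393.142857) = 242/257.668669 = 0.939191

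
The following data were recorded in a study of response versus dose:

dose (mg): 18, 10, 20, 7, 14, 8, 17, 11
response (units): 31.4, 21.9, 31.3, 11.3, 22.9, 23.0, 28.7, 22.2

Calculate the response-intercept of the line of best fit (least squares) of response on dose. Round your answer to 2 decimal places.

8.42

n = 8, Σx = 105, Σy = 192.7, Σxy = 2726, Σx² = 1543
Sxx = Σx² − (Σx)²/n = 1543 − 1378.125 = 164.875
Sxy = Σxy − (Σx)(Σy)/n = 2726 − 2529.1875 = 196.8125
b = Sxy/Sxx = 196.8125/164.875 = 1.193707
a = ȳ − b·x̄ = 24.0875 − 1.193707·13.125 = 8.420091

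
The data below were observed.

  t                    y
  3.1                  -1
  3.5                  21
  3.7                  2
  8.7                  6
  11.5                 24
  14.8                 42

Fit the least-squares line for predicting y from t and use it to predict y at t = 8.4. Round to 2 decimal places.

n = 6, Σx = 45.3, Σy = 94, Σxy = 1027.6, Σx² = 462.53
Sxx = Σx² − (Σx)²/n = 462.53 − 342.015 = 120.515
Sxy = Σxy − (Σx)(Σy)/n = 1027.6 − 709.7 = 317.9
b = Sxy/Sxx = 317.9/120.515 = 2.637846
a = ȳ − b·x̄ = 15.666667 − 2.637846·7.55 = -4.249070
ŷ(8.4) = a + b·8.4 = -4.249070 + 2.637846·8.4 = 17.908836

17.91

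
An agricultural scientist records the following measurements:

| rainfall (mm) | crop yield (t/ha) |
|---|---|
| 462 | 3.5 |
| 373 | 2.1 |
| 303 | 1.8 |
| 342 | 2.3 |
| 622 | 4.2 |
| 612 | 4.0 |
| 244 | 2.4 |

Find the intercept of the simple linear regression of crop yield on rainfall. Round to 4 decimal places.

n = 7, Σx = 2958, Σy = 20.3, Σxy = 9378.3, Σx² = 1382310
Sxx = Σx² − (Σx)²/n = 1382310 − 1249966.285714 = 132343.714286
Sxy = Σxy − (Σx)(Σy)/n = 9378.3 − 8578.2 = 800.1
b = Sxy/Sxx = 800.1/132343.714286 = 0.006046
a = ȳ − b·x̄ = 2.9 − 0.006046·422.571429 = 0.345293

0.3453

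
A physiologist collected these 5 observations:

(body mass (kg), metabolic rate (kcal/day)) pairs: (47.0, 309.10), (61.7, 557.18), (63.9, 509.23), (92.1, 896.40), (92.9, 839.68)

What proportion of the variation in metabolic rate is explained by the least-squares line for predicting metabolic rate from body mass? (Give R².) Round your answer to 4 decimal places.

n = 5, Σx = 357.6, Σy = 3111.59, Σxy = 242010.215, Σx² = 27211.92, Σy² = 2173903.0177
Sxx = Σx² − (Σx)²/n = 27211.92 − 25575.552 = 1636.368
Sxy = Σxy − (Σx)(Σy)/n = 242010.215 − 222540.9168 = 19469.2982
Syy = Σy² − (Σy)²/n = 2173903.0177 − 1936398.46562 = 237504.55208
R² = Sxy²/(Sxx·Syy) = (19469.2982)²/(1636.368·237504.55208) = 0.975321

0.9753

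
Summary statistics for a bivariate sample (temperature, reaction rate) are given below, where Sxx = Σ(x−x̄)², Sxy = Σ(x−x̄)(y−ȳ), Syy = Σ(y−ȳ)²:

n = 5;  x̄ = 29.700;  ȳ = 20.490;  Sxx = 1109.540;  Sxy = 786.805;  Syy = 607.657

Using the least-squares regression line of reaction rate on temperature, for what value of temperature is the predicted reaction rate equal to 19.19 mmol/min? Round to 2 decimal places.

27.87

b = Sxy/Sxx = 786.805/1109.54 = 0.709127
a = ȳ − b·x̄ = 20.49 − 0.709127·29.7 = -0.571078
Set a + b·x = 19.19: x = (19.19 − (-0.571078)) / 0.709127 = 27.866761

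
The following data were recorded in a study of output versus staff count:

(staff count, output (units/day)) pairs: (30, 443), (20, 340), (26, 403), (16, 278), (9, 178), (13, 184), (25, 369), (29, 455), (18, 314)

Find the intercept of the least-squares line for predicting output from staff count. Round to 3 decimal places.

48.016

n = 9, Σx = 186, Σy = 2964, Σxy = 67082, Σx² = 4272
Sxx = Σx² − (Σx)²/n = 4272 − 3844 = 428
Sxy = Σxy − (Σx)(Σy)/n = 67082 − 61256 = 5826
b = Sxy/Sxx = 5826/428 = 13.612150
a = ȳ − b·x̄ = 329.333333 − 13.612150·20.666667 = 48.015576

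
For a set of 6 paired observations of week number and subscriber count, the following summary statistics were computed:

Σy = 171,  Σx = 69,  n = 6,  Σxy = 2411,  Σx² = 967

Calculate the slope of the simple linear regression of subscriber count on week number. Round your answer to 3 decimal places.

Sxx = Σx² − (Σx)²/n = 967 − 793.5 = 173.5
Sxy = Σxy − (Σx)(Σy)/n = 2411 − 1966.5 = 444.5
b = Sxy/Sxx = 444.5/173.5 = 2.561960

2.562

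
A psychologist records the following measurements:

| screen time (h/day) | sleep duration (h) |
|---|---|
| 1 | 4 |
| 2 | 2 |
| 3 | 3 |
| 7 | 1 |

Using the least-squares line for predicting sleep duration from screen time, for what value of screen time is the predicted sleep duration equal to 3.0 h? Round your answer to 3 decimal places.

n = 4, Σx = 13, Σy = 10, Σxy = 24, Σx² = 63
Sxx = Σx² − (Σx)²/n = 63 − 42.25 = 20.75
Sxy = Σxy − (Σx)(Σy)/n = 24 − 32.5 = -8.5
b = Sxy/Sxx = -8.5/20.75 = -0.409639
a = ȳ − b·x̄ = 2.5 − (-0.409639)·3.25 = 3.831325
Set a + b·x = 3.0: x = (3.0 − 3.831325) / (-0.409639) = 2.029412

2.029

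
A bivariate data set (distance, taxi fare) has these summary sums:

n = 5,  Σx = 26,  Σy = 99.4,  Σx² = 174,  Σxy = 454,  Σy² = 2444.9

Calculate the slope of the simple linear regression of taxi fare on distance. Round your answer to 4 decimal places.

-1.6206

Sxx = Σx² − (Σx)²/n = 174 − 135.2 = 38.8
Sxy = Σxy − (Σx)(Σy)/n = 454 − 516.88 = -62.88
b = Sxy/Sxx = -62.88/38.8 = -1.620619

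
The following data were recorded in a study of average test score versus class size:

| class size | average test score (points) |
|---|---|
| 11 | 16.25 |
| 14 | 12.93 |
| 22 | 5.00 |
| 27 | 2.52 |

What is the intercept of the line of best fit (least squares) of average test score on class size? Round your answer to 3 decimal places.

n = 4, Σx = 74, Σy = 36.7, Σxy = 537.81, Σx² = 1530
Sxx = Σx² − (Σx)²/n = 1530 − 1369 = 161
Sxy = Σxy − (Σx)(Σy)/n = 537.81 − 678.95 = -141.14
b = Sxy/Sxx = -141.14/161 = -0.876646
a = ȳ − b·x̄ = 9.175 − (-0.876646)·18.5 = 25.392950

25.393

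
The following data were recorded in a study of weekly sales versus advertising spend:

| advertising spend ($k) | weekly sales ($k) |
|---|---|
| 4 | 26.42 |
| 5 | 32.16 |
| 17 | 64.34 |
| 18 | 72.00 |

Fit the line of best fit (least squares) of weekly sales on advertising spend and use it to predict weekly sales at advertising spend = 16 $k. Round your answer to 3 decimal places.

63.793

n = 4, Σx = 44, Σy = 194.92, Σxy = 2656.26, Σx² = 654
Sxx = Σx² − (Σx)²/n = 654 − 484 = 170
Sxy = Σxy − (Σx)(Σy)/n = 2656.26 − 2144.12 = 512.14
b = Sxy/Sxx = 512.14/170 = 3.012588
a = ȳ − b·x̄ = 48.73 − 3.012588·11 = 15.591529
ŷ(16) = a + b·16 = 15.591529 + 3.012588·16 = 63.792941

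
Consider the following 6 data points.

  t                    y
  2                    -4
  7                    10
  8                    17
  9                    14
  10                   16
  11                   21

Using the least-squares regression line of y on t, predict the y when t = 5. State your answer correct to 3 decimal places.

4.790

n = 6, Σx = 47, Σy = 74, Σxy = 715, Σx² = 419
Sxx = Σx² − (Σx)²/n = 419 − 368.166667 = 50.833333
Sxy = Σxy − (Σx)(Σy)/n = 715 − 579.666667 = 135.333333
b = Sxy/Sxx = 135.333333/50.833333 = 2.662295
a = ȳ − b·x̄ = 12.333333 − 2.662295·7.833333 = -8.521311
ŷ(5) = a + b·5 = -8.521311 + 2.662295·5 = 4.790164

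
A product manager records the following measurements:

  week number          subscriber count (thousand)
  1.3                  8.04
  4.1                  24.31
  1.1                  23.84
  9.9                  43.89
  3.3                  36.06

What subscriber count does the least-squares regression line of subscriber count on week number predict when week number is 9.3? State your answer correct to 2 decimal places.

n = 5, Σx = 19.7, Σy = 136.14, Σxy = 689.856, Σx² = 128.61
Sxx = Σx² − (Σx)²/n = 128.61 − 77.618 = 50.992
Sxy = Σxy − (Σx)(Σy)/n = 689.856 − 536.3916 = 153.4644
b = Sxy/Sxx = 153.4644/50.992 = 3.009578
a = ȳ − b·x̄ = 27.228 − 3.009578·3.94 = 15.370263
ŷ(9.3) = a + b·9.3 = 15.370263 + 3.009578·9.3 = 43.359338

43.36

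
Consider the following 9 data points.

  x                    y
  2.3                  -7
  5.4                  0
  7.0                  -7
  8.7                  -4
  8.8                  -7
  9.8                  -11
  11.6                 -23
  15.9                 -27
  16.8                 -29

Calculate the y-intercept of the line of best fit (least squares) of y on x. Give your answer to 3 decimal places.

6.425

n = 9, Σx = 86.3, Σy = -115, Σxy = -1452.6, Σx² = 1002.23
Sxx = Σx² − (Σx)²/n = 1002.23 − 827.521111 = 174.708889
Sxy = Σxy − (Σx)(Σy)/n = -1452.6 − (-1102.722222) = -349.877778
b = Sxy/Sxx = -349.877778/174.708889 = -2.002633
a = ȳ − b·x̄ = -12.777778 − (-2.002633)·9.588889 = 6.425247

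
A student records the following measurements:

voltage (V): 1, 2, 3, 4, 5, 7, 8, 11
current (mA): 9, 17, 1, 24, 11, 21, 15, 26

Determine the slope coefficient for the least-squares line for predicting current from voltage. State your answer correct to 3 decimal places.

1.452

n = 8, Σx = 41, Σy = 124, Σxy = 750, Σx² = 289
Sxx = Σx² − (Σx)²/n = 289 − 210.125 = 78.875
Sxy = Σxy − (Σx)(Σy)/n = 750 − 635.5 = 114.5
b = Sxy/Sxx = 114.5/78.875 = 1.451664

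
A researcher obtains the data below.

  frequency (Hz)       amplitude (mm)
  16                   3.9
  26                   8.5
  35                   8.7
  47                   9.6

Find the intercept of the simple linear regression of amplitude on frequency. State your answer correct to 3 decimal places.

2.485

n = 4, Σx = 124, Σy = 30.7, Σxy = 1039.1, Σx² = 4366
Sxx = Σx² − (Σx)²/n = 4366 − 3844 = 522
Sxy = Σxy − (Σx)(Σy)/n = 1039.1 − 951.7 = 87.4
b = Sxy/Sxx = 87.4/522 = 0.167433
a = ȳ − b·x̄ = 7.675 − 0.167433·31 = 2.484579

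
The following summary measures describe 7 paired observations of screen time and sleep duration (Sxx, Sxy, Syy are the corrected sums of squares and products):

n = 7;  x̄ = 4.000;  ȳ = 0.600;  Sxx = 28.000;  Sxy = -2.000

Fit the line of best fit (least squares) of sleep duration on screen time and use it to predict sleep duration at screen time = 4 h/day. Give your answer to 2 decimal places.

0.60

b = Sxy/Sxx = -2/28 = -0.071429
a = ȳ − b·x̄ = 0.6 − (-0.071429)·4 = 0.885714
ŷ(4) = a + b·4 = 0.885714 + (-0.071429)·4 = 0.6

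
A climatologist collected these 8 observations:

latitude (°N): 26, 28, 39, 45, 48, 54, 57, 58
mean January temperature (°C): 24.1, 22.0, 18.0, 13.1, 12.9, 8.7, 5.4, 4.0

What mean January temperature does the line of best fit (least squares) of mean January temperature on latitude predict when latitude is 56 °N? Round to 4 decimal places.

6.6897

n = 8, Σx = 355, Σy = 108.2, Σxy = 4162.9, Σx² = 16839
Sxx = Σx² − (Σx)²/n = 16839 − 15753.125 = 1085.875
Sxy = Σxy − (Σx)(Σy)/n = 4162.9 − 4801.375 = -638.475
b = Sxy/Sxx = -638.475/1085.875 = -0.587982
a = ȳ − b·x̄ = 13.525 − (-0.587982)·44.375 = 39.616703
ŷ(56) = a + b·56 = 39.616703 + (-0.587982)·56 = 6.689709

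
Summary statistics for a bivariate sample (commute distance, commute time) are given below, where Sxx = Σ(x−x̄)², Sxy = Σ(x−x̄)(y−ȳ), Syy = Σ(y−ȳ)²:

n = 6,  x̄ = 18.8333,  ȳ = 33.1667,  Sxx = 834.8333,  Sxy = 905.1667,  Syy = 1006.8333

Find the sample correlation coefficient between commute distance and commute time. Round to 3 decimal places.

0.987

r = Sxy/√(Sxx·Syy) = 905.1667/√(840537.966389) = 905.1667/916.808577 = 0.987302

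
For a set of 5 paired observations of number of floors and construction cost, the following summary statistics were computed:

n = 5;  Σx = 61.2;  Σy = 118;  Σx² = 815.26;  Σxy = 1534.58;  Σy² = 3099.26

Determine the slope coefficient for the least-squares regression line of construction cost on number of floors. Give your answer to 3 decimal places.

Sxx = Σx² − (Σx)²/n = 815.26 − 749.088 = 66.172
Sxy = Σxy − (Σx)(Σy)/n = 1534.58 − 1444.32 = 90.26
b = Sxy/Sxx = 90.26/66.172 = 1.364021

1.364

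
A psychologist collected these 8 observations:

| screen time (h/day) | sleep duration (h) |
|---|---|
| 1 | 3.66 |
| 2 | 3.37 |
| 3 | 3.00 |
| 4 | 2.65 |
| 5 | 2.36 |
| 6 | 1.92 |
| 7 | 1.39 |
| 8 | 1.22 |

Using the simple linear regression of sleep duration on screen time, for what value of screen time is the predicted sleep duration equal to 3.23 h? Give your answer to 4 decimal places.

n = 8, Σx = 36, Σy = 19.57, Σxy = 72.81, Σx² = 204
Sxx = Σx² − (Σx)²/n = 204 − 162 = 42
Sxy = Σxy − (Σx)(Σy)/n = 72.81 − 88.065 = -15.255
b = Sxy/Sxx = -15.255/42 = -0.363214
a = ȳ − b·x̄ = 2.44625 − (-0.363214)·4.5 = 4.080714
Set a + b·x = 3.23: x = (3.23 − 4.080714) / (-0.363214) = 2.342183

2.3422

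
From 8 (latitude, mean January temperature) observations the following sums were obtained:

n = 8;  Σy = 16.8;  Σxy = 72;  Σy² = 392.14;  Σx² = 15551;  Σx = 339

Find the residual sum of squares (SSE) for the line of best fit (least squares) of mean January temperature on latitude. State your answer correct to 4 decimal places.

11.5690

Sxx = Σx² − (Σx)²/n = 15551 − 14365.125 = 1185.875
Sxy = Σxy − (Σx)(Σy)/n = 72 − 711.9 = -639.9
Syy = Σy² − (Σy)²/n = 392.14 − 35.28 = 356.86
b = Sxy/Sxx = -639.9/1185.875 = -0.539602
SSE = Syy − b·Sxy = 356.86 − (-0.539602)·(-639.9) = 11.568962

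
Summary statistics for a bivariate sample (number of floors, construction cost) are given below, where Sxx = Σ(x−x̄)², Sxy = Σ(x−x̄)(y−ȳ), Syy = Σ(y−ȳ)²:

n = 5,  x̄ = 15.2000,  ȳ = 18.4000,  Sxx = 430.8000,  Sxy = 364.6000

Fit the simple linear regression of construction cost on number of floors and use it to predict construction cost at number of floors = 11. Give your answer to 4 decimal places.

b = Sxy/Sxx = 364.6/430.8 = 0.846332
a = ȳ − b·x̄ = 18.4 − 0.846332·15.2 = 5.535747
ŷ(11) = a + b·11 = 5.535747 + 0.846332·11 = 14.845404

14.8454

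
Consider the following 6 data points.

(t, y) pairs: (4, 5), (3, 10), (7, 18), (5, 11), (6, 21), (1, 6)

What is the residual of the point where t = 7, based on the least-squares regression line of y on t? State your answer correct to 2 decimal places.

-0.16

n = 6, Σx = 26, Σy = 71, Σxy = 363, Σx² = 136
Sxx = Σx² − (Σx)²/n = 136 − 112.666667 = 23.333333
Sxy = Σxy − (Σx)(Σy)/n = 363 − 307.666667 = 55.333333
b = Sxy/Sxx = 55.333333/23.333333 = 2.371429
a = ȳ − b·x̄ = 11.833333 − 2.371429·4.333333 = 1.557143
ŷ(7) = 1.557143 + 2.371429·7 = 18.157143
residual = y − ŷ = 18 − 18.157143 = -0.157143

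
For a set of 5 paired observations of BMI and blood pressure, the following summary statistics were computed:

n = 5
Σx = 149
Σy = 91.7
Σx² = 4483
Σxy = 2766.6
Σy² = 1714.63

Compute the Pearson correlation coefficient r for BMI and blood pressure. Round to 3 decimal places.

Sxx = Σx² − (Σx)²/n = 4483 − 4440.2 = 42.8
Sxy = Σxy − (Σx)(Σy)/n = 2766.6 − 2732.66 = 33.94
Syy = Σy² − (Σy)²/n = 1714.63 − 1681.778 = 32.852
r = Sxy/√(Sxx·Syy) = 33.94/√(1406.0656) = 33.94/37.497541 = 0.905126

0.905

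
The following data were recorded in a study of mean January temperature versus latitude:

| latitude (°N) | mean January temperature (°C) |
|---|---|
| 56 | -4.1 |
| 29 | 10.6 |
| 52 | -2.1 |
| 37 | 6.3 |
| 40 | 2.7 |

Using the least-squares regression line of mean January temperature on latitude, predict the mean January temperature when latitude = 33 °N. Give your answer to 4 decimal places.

7.9478

n = 5, Σx = 214, Σy = 13.4, Σxy = 309.7, Σx² = 9650
Sxx = Σx² − (Σx)²/n = 9650 − 9159.2 = 490.8
Sxy = Σxy − (Σx)(Σy)/n = 309.7 − 573.52 = -263.82
b = Sxy/Sxx = -263.82/490.8 = -0.537531
a = ȳ − b·x̄ = 2.68 − (-0.537531)·42.8 = 25.686308
ŷ(33) = a + b·33 = 25.686308 + (-0.537531)·33 = 7.947800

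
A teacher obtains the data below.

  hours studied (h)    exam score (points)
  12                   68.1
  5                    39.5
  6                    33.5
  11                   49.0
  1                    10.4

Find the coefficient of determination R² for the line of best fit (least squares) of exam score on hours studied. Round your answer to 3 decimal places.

0.891

n = 5, Σx = 35, Σy = 200.5, Σxy = 1765.1, Σx² = 327, Σy² = 9829.27
Sxx = Σx² − (Σx)²/n = 327 − 245 = 82
Sxy = Σxy − (Σx)(Σy)/n = 1765.1 − 1403.5 = 361.6
Syy = Σy² − (Σy)²/n = 9829.27 − 8040.05 = 1789.22
R² = Sxy²/(Sxx·Syy) = (361.6)²/(82·1789.22) = 0.891208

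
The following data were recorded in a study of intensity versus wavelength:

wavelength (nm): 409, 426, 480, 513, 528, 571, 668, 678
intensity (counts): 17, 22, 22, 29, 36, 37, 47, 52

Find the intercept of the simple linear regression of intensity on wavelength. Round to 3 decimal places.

-32.244

n = 8, Σx = 4273, Σy = 262, Σxy = 148549, Σx² = 2353059
Sxx = Σx² − (Σx)²/n = 2353059 − 2282316.125 = 70742.875
Sxy = Σxy − (Σx)(Σy)/n = 148549 − 139940.75 = 8608.25
b = Sxy/Sxx = 8608.25/70742.875 = 0.121684
a = ȳ − b·x̄ = 32.75 − 0.121684·534.125 = -32.244270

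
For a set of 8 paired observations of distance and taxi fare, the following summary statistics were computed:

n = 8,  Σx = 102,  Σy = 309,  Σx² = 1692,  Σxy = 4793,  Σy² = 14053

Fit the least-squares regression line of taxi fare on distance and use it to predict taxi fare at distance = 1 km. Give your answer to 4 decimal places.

Sxx = Σx² − (Σx)²/n = 1692 − 1300.5 = 391.5
Sxy = Σxy − (Σx)(Σy)/n = 4793 − 3939.75 = 853.25
b = Sxy/Sxx = 853.25/391.5 = 2.179438
a = ȳ − b·x̄ = 38.625 − 2.179438·12.75 = 10.837165
ŷ(1) = a + b·1 = 10.837165 + 2.179438·1 = 13.016603

13.0166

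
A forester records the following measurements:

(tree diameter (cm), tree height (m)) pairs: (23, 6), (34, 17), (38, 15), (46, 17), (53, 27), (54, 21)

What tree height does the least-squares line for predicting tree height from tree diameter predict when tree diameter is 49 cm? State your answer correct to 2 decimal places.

n = 6, Σx = 248, Σy = 103, Σxy = 4633, Σx² = 10970
Sxx = Σx² − (Σx)²/n = 10970 − 10250.666667 = 719.333333
Sxy = Σxy − (Σx)(Σy)/n = 4633 − 4257.333333 = 375.666667
b = Sxy/Sxx = 375.666667/719.333333 = 0.522243
a = ȳ − b·x̄ = 17.166667 − 0.522243·41.333333 = -4.419370
ŷ(49) = a + b·49 = -4.419370 + 0.522243·49 = 21.170528

21.17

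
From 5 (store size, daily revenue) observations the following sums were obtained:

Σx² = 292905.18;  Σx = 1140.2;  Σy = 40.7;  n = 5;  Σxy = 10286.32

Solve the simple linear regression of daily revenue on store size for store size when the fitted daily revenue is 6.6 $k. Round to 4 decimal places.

Sxx = Σx² − (Σx)²/n = 292905.18 − 260011.208 = 32893.972
Sxy = Σxy − (Σx)(Σy)/n = 10286.32 − 9281.228 = 1005.092
b = Sxy/Sxx = 1005.092/32893.972 = 0.030556
a = ȳ − b·x̄ = 8.14 − 0.030556·228.04 = 1.172122
Set a + b·x = 6.6: x = (6.6 − 1.172122) / 0.030556 = 177.639920

177.6399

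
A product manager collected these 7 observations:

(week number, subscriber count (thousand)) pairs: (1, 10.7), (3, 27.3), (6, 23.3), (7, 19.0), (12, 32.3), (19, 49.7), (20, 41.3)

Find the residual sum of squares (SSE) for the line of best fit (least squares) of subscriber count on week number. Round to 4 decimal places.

184.3004

n = 7, Σx = 68, Σy = 203.6, Σxy = 2523.3, Σx² = 1000, Σy² = 6982.74
Sxx = Σx² − (Σx)²/n = 1000 − 660.571429 = 339.428571
Sxy = Σxy − (Σx)(Σy)/n = 2523.3 − 1977.828571 = 545.471429
Syy = Σy² − (Σy)²/n = 6982.74 − 5921.851429 = 1060.888571
b = Sxy/Sxx = 545.471429/339.428571 = 1.607029
SSE = Syy − b·Sxy = 1060.888571 − 1.607029·545.471429 = 184.300375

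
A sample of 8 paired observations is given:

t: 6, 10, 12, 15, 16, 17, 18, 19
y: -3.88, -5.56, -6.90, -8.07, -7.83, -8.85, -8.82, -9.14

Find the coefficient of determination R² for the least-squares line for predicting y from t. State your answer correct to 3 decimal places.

n = 8, Σx = 113, Σy = -59.05, Σxy = -890.88, Σx² = 1735, Σy² = 459.6663
Sxx = Σx² − (Σx)²/n = 1735 − 1596.125 = 138.875
Sxy = Σxy − (Σx)(Σy)/n = -890.88 − (-834.08125) = -56.79875
Syy = Σy² − (Σy)²/n = 459.6663 − 435.862813 = 23.803487
R² = Sxy²/(Sxx·Syy) = (-56.79875)²/(138.875·23.803487) = 0.975917

0.976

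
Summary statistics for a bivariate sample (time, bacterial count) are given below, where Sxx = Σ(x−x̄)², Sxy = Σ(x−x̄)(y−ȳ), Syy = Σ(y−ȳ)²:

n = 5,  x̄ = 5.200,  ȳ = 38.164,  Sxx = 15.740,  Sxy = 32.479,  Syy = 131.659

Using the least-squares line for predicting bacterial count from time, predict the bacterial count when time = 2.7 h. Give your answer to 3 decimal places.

33.005

b = Sxy/Sxx = 32.479/15.74 = 2.063469
a = ȳ − b·x̄ = 38.164 − 2.063469·5.2 = 27.433962
ŷ(2.7) = a + b·2.7 = 27.433962 + 2.063469·2.7 = 33.005328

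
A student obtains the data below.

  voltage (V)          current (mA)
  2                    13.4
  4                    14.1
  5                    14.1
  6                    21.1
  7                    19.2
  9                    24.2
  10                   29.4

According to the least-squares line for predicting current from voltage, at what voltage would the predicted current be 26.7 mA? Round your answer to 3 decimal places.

n = 7, Σx = 43, Σy = 135.5, Σxy = 926.5, Σx² = 311
Sxx = Σx² − (Σx)²/n = 311 − 264.142857 = 46.857143
Sxy = Σxy − (Σx)(Σy)/n = 926.5 − 832.357143 = 94.142857
b = Sxy/Sxx = 94.142857/46.857143 = 2.009146
a = ȳ − b·x̄ = 19.357143 − 2.009146·6.142857 = 7.015244
Set a + b·x = 26.7: x = (26.7 − 7.015244) / 2.009146 = 9.797572

9.798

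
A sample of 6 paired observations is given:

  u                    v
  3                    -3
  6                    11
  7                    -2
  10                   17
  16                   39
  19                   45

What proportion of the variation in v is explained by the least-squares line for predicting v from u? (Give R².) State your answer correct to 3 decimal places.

0.928

n = 6, Σx = 61, Σy = 107, Σxy = 1692, Σx² = 811, Σy² = 3969
Sxx = Σx² − (Σx)²/n = 811 − 620.166667 = 190.833333
Sxy = Σxy − (Σx)(Σy)/n = 1692 − 1087.833333 = 604.166667
Syy = Σy² − (Σy)²/n = 3969 − 1908.166667 = 2060.833333
R² = Sxy²/(Sxx·Syy) = (604.166667)²/(190.833333·2060.833333) = 0.928146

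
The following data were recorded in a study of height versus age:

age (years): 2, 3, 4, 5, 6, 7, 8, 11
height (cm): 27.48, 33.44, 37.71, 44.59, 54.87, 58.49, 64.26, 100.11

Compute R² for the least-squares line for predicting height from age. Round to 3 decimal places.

n = 8, Σx = 46, Σy = 420.95, Σxy = 2883.01, Σx² = 324, Σy² = 25866.8529
Sxx = Σx² − (Σx)²/n = 324 − 264.5 = 59.5
Sxy = Σxy − (Σx)(Σy)/n = 2883.01 − 2420.4625 = 462.5475
Syy = Σy² − (Σy)²/n = 25866.8529 − 22149.862812 = 3716.990087
R² = Sxy²/(Sxx·Syy) = (462.5475)²/(59.5·3716.990087) = 0.967396

0.967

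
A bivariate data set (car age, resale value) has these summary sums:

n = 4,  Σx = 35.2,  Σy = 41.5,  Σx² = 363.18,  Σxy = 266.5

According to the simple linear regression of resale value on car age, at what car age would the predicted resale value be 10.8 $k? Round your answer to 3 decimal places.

8.570

Sxx = Σx² − (Σx)²/n = 363.18 − 309.76 = 53.42
Sxy = Σxy − (Σx)(Σy)/n = 266.5 − 365.2 = -98.7
b = Sxy/Sxx = -98.7/53.42 = -1.847623
a = ȳ − b·x̄ = 10.375 − (-1.847623)·8.8 = 26.634079
Set a + b·x = 10.8: x = (10.8 − 26.634079) / (-1.847623) = 8.569975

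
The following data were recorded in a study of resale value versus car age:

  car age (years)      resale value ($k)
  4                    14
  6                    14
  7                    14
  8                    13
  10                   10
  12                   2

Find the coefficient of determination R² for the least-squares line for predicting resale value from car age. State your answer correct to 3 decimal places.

0.751

n = 6, Σx = 47, Σy = 67, Σxy = 466, Σx² = 409, Σy² = 861
Sxx = Σx² − (Σx)²/n = 409 − 368.166667 = 40.833333
Sxy = Σxy − (Σx)(Σy)/n = 466 − 524.833333 = -58.833333
Syy = Σy² − (Σy)²/n = 861 − 748.166667 = 112.833333
R² = Sxy²/(Sxx·Syy) = (-58.833333)²/(40.833333·112.833333) = 0.751268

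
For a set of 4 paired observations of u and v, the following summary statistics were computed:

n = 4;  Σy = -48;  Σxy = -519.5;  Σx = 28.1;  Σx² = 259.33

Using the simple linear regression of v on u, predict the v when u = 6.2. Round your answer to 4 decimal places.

Sxx = Σx² − (Σx)²/n = 259.33 − 197.4025 = 61.9275
Sxy = Σxy − (Σx)(Σy)/n = -519.5 − (-337.2) = -182.3
b = Sxy/Sxx = -182.3/61.9275 = -2.943765
a = ȳ − b·x̄ = -12 − (-2.943765)·7.025 = 8.679948
ŷ(6.2) = a + b·6.2 = 8.679948 + (-2.943765)·6.2 = -9.571394

-9.5714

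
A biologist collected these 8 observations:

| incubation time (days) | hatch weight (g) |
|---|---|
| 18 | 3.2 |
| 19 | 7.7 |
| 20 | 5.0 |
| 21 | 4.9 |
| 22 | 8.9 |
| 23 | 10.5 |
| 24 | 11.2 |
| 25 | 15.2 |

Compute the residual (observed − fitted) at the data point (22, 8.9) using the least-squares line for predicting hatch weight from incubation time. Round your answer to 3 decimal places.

n = 8, Σx = 172, Σy = 66.6, Σxy = 1492.9, Σx² = 3740
Sxx = Σx² − (Σx)²/n = 3740 − 3698 = 42
Sxy = Σxy − (Σx)(Σy)/n = 1492.9 − 1431.9 = 61
b = Sxy/Sxx = 61/42 = 1.452381
a = ȳ − b·x̄ = 8.325 − 1.452381·21.5 = -22.901190
ŷ(22) = -22.901190 + 1.452381·22 = 9.051190
residual = y − ŷ = 8.9 − 9.051190 = -0.151190

-0.151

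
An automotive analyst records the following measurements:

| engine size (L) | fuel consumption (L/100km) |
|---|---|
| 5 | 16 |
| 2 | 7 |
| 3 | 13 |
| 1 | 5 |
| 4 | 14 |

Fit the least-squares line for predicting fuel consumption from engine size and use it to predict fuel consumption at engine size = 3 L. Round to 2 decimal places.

n = 5, Σx = 15, Σy = 55, Σxy = 194, Σx² = 55
Sxx = Σx² − (Σx)²/n = 55 − 45 = 10
Sxy = Σxy − (Σx)(Σy)/n = 194 − 165 = 29
b = Sxy/Sxx = 29/10 = 2.9
a = ȳ − b·x̄ = 11 − 2.9·3 = 2.3
ŷ(3) = a + b·3 = 2.3 + 2.9·3 = 11

11.00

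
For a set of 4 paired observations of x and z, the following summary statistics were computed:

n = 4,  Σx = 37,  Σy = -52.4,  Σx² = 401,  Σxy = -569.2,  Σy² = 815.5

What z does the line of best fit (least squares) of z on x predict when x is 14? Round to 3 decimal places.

Sxx = Σx² − (Σx)²/n = 401 − 342.25 = 58.75
Sxy = Σxy − (Σx)(Σy)/n = -569.2 − (-484.7) = -84.5
b = Sxy/Sxx = -84.5/58.75 = -1.438298
a = ȳ − b·x̄ = -13.1 − (-1.438298)·9.25 = 0.204255
ŷ(14) = a + b·14 = 0.204255 + (-1.438298)·14 = -19.931915

-19.932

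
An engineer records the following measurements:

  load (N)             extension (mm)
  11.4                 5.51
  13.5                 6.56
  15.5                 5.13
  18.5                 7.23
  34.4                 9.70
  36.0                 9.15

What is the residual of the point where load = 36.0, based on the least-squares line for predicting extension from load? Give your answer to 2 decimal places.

n = 6, Σx = 129.3, Σy = 43.28, Σxy = 1027.724, Σx² = 3374.07
Sxx = Σx² − (Σx)²/n = 3374.07 − 2786.415 = 587.655
Sxy = Σxy − (Σx)(Σy)/n = 1027.724 − 932.684 = 95.04
b = Sxy/Sxx = 95.04/587.655 = 0.161728
a = ȳ − b·x̄ = 7.213333 − 0.161728·21.55 = 3.728105
ŷ(36.0) = 3.728105 + 0.161728·36 = 9.550296
residual = y − ŷ = 9.15 − 9.550296 = -0.400296

-0.40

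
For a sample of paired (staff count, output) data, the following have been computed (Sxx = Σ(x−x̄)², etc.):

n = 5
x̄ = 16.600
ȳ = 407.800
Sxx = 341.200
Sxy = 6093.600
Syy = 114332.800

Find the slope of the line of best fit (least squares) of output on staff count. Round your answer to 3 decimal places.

17.859

b = Sxy/Sxx = 6093.6/341.2 = 17.859320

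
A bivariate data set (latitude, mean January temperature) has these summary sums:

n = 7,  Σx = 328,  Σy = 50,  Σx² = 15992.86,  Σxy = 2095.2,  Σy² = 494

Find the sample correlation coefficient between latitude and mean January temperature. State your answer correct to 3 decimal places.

Sxx = Σx² − (Σx)²/n = 15992.86 − 15369.142857 = 623.717143
Sxy = Σxy − (Σx)(Σy)/n = 2095.2 − 2342.857143 = -247.657143
Syy = Σy² − (Σy)²/n = 494 − 357.142857 = 136.857143
r = Sxy/√(Sxx·Syy) = -247.657143/√(85360.146122) = -247.657143/292.164587 = -0.847663

-0.848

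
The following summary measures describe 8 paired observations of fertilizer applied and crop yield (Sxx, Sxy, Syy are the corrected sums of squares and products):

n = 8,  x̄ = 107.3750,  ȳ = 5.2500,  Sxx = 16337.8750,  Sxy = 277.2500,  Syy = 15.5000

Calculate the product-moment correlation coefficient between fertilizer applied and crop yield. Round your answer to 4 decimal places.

r = Sxy/√(Sxx·Syy) = 277.25/√(253237.0625) = 277.25/503.226651 = 0.550945

0.5509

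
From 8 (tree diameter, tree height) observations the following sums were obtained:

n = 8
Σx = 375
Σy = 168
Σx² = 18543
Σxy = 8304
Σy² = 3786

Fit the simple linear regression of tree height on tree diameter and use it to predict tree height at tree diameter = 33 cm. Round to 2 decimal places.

14.83

Sxx = Σx² − (Σx)²/n = 18543 − 17578.125 = 964.875
Sxy = Σxy − (Σx)(Σy)/n = 8304 − 7875 = 429
b = Sxy/Sxx = 429/964.875 = 0.444617
a = ȳ − b·x̄ = 21 − 0.444617·46.875 = 0.158570
ŷ(33) = a + b·33 = 0.158570 + 0.444617·33 = 14.830937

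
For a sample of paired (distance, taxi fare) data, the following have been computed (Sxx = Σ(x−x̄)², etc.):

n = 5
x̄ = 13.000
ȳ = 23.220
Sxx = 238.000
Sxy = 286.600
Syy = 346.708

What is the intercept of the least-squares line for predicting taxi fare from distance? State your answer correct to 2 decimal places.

b = Sxy/Sxx = 286.6/238 = 1.204202
a = ȳ − b·x̄ = 23.22 − 1.204202·13 = 7.565378

7.57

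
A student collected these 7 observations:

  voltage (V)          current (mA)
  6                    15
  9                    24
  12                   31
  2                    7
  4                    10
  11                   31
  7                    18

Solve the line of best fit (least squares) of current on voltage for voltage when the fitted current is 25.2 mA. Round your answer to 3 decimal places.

n = 7, Σx = 51, Σy = 136, Σxy = 1199, Σx² = 451
Sxx = Σx² − (Σx)²/n = 451 − 371.571429 = 79.428571
Sxy = Σxy − (Σx)(Σy)/n = 1199 − 990.857143 = 208.142857
b = Sxy/Sxx = 208.142857/79.428571 = 2.620504
a = ȳ − b·x̄ = 19.428571 − 2.620504·7.285714 = 0.336331
Set a + b·x = 25.2: x = (25.2 − 0.336331) / 2.620504 = 9.488126

9.488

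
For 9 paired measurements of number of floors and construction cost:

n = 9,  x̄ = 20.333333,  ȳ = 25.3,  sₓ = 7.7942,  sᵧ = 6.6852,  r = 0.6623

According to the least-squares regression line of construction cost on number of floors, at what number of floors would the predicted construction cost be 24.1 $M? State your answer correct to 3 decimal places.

b = r · sᵧ/sₓ = 0.6623 · 6.6852/7.7942 = 0.568064
a = ȳ − b·x̄ = 25.3 − 0.568064·20.333333 = 13.749356
Set a + b·x = 24.1: x = (24.1 − 13.749356) / 0.568064 = 18.220897

18.221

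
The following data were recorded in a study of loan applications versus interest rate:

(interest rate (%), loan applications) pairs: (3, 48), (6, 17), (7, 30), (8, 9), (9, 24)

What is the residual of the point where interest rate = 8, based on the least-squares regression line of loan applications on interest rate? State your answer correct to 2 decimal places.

n = 5, Σx = 33, Σy = 128, Σxy = 744, Σx² = 239
Sxx = Σx² − (Σx)²/n = 239 − 217.8 = 21.2
Sxy = Σxy − (Σx)(Σy)/n = 744 − 844.8 = -100.8
b = Sxy/Sxx = -100.8/21.2 = -4.754717
a = ȳ − b·x̄ = 25.6 − (-4.754717)·6.6 = 56.981132
ŷ(8) = 56.981132 + (-4.754717)·8 = 18.943396
residual = y − ŷ = 9 − 18.943396 = -9.943396

-9.94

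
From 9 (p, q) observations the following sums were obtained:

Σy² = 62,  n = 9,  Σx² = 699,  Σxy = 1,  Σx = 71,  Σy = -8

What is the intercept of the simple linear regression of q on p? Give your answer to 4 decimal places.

Sxx = Σx² − (Σx)²/n = 699 − 560.111111 = 138.888889
Sxy = Σxy − (Σx)(Σy)/n = 1 − (-63.111111) = 64.111111
b = Sxy/Sxx = 64.111111/138.888889 = 0.4616
a = ȳ − b·x̄ = -0.888889 − 0.4616·7.888889 = -4.5304

-4.5304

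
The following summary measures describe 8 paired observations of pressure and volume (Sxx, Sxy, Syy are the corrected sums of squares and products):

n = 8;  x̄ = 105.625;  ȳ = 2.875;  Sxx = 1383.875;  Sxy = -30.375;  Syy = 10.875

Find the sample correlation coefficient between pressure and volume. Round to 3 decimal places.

-0.248

r = Sxy/√(Sxx·Syy) = -30.375/√(15049.640625) = -30.375/122.676977 = -0.247601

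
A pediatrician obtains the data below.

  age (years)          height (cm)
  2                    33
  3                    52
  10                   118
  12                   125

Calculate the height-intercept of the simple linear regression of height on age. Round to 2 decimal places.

n = 4, Σx = 27, Σy = 328, Σxy = 2902, Σx² = 257
Sxx = Σx² − (Σx)²/n = 257 − 182.25 = 74.75
Sxy = Σxy − (Σx)(Σy)/n = 2902 − 2214 = 688
b = Sxy/Sxx = 688/74.75 = 9.204013
a = ȳ − b·x̄ = 82 − 9.204013·6.75 = 19.872910

19.87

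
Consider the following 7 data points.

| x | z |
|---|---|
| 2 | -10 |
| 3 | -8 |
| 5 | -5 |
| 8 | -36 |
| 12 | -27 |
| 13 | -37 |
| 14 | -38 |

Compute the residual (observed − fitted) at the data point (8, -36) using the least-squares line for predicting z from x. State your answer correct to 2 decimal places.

n = 7, Σx = 57, Σy = -161, Σxy = -1694, Σx² = 611
Sxx = Σx² − (Σx)²/n = 611 − 464.142857 = 146.857143
Sxy = Σxy − (Σx)(Σy)/n = -1694 − (-1311) = -383
b = Sxy/Sxx = -383/146.857143 = -2.607977
a = ȳ − b·x̄ = -23 − (-2.607977)·8.142857 = -1.763619
ŷ(8) = -1.763619 + (-2.607977)·8 = -22.627432
residual = y − ŷ = -36 − (-22.627432) = -13.372568

-13.37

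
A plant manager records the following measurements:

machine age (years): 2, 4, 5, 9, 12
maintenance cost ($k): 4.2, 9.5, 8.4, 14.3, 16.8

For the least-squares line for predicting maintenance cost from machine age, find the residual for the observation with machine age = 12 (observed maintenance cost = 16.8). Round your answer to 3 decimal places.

n = 5, Σx = 32, Σy = 53.2, Σxy = 418.7, Σx² = 270
Sxx = Σx² − (Σx)²/n = 270 − 204.8 = 65.2
Sxy = Σxy − (Σx)(Σy)/n = 418.7 − 340.48 = 78.22
b = Sxy/Sxx = 78.22/65.2 = 1.199693
a = ȳ − b·x̄ = 10.64 − 1.199693·6.4 = 2.961963
ŷ(12) = 2.961963 + 1.199693·12 = 17.358282
residual = y − ŷ = 16.8 − 17.358282 = -0.558282

-0.558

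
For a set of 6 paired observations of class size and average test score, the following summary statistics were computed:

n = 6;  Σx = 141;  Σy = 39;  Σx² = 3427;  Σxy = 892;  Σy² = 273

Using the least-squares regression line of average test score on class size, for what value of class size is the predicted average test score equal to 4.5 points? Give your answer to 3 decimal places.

32.765

Sxx = Σx² − (Σx)²/n = 3427 − 3313.5 = 113.5
Sxy = Σxy − (Σx)(Σy)/n = 892 − 916.5 = -24.5
b = Sxy/Sxx = -24.5/113.5 = -0.215859
a = ȳ − b·x̄ = 6.5 − (-0.215859)·23.5 = 11.572687
Set a + b·x = 4.5: x = (4.5 − 11.572687) / (-0.215859) = 32.765306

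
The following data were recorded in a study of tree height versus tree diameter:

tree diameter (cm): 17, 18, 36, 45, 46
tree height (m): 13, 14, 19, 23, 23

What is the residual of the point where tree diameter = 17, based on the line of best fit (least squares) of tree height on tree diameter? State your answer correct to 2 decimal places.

-0.23

n = 5, Σx = 162, Σy = 92, Σxy = 3250, Σx² = 6050
Sxx = Σx² − (Σx)²/n = 6050 − 5248.8 = 801.2
Sxy = Σxy − (Σx)(Σy)/n = 3250 − 2980.8 = 269.2
b = Sxy/Sxx = 269.2/801.2 = 0.335996
a = ȳ − b·x̄ = 18.4 − 0.335996·32.4 = 7.513729
ŷ(17) = 7.513729 + 0.335996·17 = 13.225662
residual = y − ŷ = 13 − 13.225662 = -0.225662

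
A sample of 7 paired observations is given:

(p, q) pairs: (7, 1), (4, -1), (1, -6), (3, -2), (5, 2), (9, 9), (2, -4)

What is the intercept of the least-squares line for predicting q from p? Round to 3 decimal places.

-7.422

n = 7, Σx = 31, Σy = -1, Σxy = 74, Σx² = 185
Sxx = Σx² − (Σx)²/n = 185 − 137.285714 = 47.714286
Sxy = Σxy − (Σx)(Σy)/n = 74 − (-4.428571) = 78.428571
b = Sxy/Sxx = 78.428571/47.714286 = 1.643713
a = ȳ − b·x̄ = -0.142857 − 1.643713·4.428571 = -7.422156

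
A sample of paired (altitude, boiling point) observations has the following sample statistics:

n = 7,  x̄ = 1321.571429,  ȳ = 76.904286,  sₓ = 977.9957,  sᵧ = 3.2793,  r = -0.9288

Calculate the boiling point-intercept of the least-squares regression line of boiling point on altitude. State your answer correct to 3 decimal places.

b = r · sᵧ/sₓ = -0.9288 · 3.2793/977.9957 = -0.003114
a = ȳ − b·x̄ = 76.904286 − (-0.003114)·1321.571429 = 81.020112

81.020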